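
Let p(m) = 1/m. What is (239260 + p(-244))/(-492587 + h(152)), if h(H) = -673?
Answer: -19459813/40118480 ≈ -0.48506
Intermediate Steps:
(239260 + p(-244))/(-492587 + h(152)) = (239260 + 1/(-244))/(-492587 - 673) = (239260 - 1/244)/(-493260) = (58379439/244)*(-1/493260) = -19459813/40118480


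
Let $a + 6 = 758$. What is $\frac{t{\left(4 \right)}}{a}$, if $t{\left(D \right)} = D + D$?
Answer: $\frac{1}{94} \approx 0.010638$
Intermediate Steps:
$a = 752$ ($a = -6 + 758 = 752$)
$t{\left(D \right)} = 2 D$
$\frac{t{\left(4 \right)}}{a} = \frac{2 \cdot 4}{752} = 8 \cdot \frac{1}{752} = \frac{1}{94}$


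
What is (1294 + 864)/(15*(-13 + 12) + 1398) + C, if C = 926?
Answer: 1282816/1383 ≈ 927.56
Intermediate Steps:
(1294 + 864)/(15*(-13 + 12) + 1398) + C = (1294 + 864)/(15*(-13 + 12) + 1398) + 926 = 2158/(15*(-1) + 1398) + 926 = 2158/(-15 + 1398) + 926 = 2158/1383 + 926 = 1282816/1383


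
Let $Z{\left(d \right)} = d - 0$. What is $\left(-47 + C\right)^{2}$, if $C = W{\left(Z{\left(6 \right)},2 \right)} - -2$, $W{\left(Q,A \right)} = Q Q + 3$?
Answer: $36$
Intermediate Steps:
$Z{\left(d \right)} = d$ ($Z{\left(d \right)} = d + 0 = d$)
$W{\left(Q,A \right)} = 3 + Q^{2}$ ($W{\left(Q,A \right)} = Q^{2} + 3 = 3 + Q^{2}$)
$C = 41$ ($C = \left(3 + 6^{2}\right) - -2 = \left(3 + 36\right) + 2 = 39 + 2 = 41$)
$\left(-47 + C\right)^{2} = \left(-47 + 41\right)^{2} = \left(-6\right)^{2} = 36$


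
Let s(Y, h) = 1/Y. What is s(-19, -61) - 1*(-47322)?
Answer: 899117/19 ≈ 47322.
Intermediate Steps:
s(-19, -61) - 1*(-47322) = 1/(-19) - 1*(-47322) = -1/19 + 47322 = 899117/19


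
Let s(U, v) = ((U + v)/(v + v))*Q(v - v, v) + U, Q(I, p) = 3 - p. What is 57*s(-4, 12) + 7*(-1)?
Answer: -406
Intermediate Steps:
s(U, v) = U + (3 - v)*(U + v)/(2*v) (s(U, v) = ((U + v)/(v + v))*(3 - v) + U = ((U + v)/((2*v)))*(3 - v) + U = ((U + v)*(1/(2*v)))*(3 - v) + U = ((U + v)/(2*v))*(3 - v) + U = (3 - v)*(U + v)/(2*v) + U = U + (3 - v)*(U + v)/(2*v))
57*s(-4, 12) + 7*(-1) = 57*((1/2)*(12*(3 - 1*12 + 2*(-4)) - 1*(-4)*(-3 + 12))/12) + 7*(-1) = 57*((1/2)*(1/12)*(12*(3 - 12 - 8) - 1*(-4)*9)) - 7 = 57*((1/2)*(1/12)*(12*(-17) + 36)) - 7 = 57*((1/2)*(1/12)*(-204 + 36)) - 7 = 57*((1/2)*(1/12)*(-168)) - 7 = 57*(-7) - 7 = -399 - 7 = -406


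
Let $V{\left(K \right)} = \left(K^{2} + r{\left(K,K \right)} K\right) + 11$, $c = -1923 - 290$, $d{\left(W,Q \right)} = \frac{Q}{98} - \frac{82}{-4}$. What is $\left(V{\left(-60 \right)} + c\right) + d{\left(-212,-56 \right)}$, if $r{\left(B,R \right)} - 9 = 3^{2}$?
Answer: $\frac{4731}{14} \approx 337.93$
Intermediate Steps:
$r{\left(B,R \right)} = 18$ ($r{\left(B,R \right)} = 9 + 3^{2} = 9 + 9 = 18$)
$d{\left(W,Q \right)} = \frac{41}{2} + \frac{Q}{98}$ ($d{\left(W,Q \right)} = Q \frac{1}{98} - - \frac{41}{2} = \frac{Q}{98} + \frac{41}{2} = \frac{41}{2} + \frac{Q}{98}$)
$c = -2213$ ($c = -1923 - 290 = -2213$)
$V{\left(K \right)} = 11 + K^{2} + 18 K$ ($V{\left(K \right)} = \left(K^{2} + 18 K\right) + 11 = 11 + K^{2} + 18 K$)
$\left(V{\left(-60 \right)} + c\right) + d{\left(-212,-56 \right)} = \left(\left(11 + \left(-60\right)^{2} + 18 \left(-60\right)\right) - 2213\right) + \left(\frac{41}{2} + \frac{1}{98} \left(-56\right)\right) = \left(\left(11 + 3600 - 1080\right) - 2213\right) + \left(\frac{41}{2} - \frac{4}{7}\right) = \left(2531 - 2213\right) + \frac{279}{14} = 318 + \frac{279}{14} = \frac{4731}{14}$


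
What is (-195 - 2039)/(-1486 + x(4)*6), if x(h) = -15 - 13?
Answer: 1117/827 ≈ 1.3507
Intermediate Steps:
x(h) = -28
(-195 - 2039)/(-1486 + x(4)*6) = (-195 - 2039)/(-1486 - 28*6) = -2234/(-1486 - 168) = -2234/(-1654) = -2234*(-1/1654) = 1117/827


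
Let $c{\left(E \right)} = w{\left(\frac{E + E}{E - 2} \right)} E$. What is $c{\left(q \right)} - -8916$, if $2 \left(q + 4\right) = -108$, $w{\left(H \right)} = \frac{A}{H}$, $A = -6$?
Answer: $9096$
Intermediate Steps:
$w{\left(H \right)} = - \frac{6}{H}$
$q = -58$ ($q = -4 + \frac{1}{2} \left(-108\right) = -4 - 54 = -58$)
$c{\left(E \right)} = 6 - 3 E$ ($c{\left(E \right)} = - \frac{6}{\left(E + E\right) \frac{1}{E - 2}} E = - \frac{6}{2 E \frac{1}{-2 + E}} E = - 6 \frac{-2 + E}{2 E} E = - \frac{3 \left(-2 + E\right)}{E} E = 6 - 3 E$)
$c{\left(q \right)} - -8916 = \left(6 - -174\right) - -8916 = \left(6 + 174\right) + 8916 = 180 + 8916 = 9096$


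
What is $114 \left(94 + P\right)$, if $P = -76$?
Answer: $2052$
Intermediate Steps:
$114 \left(94 + P\right) = 114 \left(94 - 76\right) = 114 \cdot 18 = 2052$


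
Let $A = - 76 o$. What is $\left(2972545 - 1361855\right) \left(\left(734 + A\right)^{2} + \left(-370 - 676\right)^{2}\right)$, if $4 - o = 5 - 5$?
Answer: $2060098281040$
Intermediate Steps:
$o = 4$ ($o = 4 - \left(5 - 5\right) = 4 - 0 = 4 + 0 = 4$)
$A = -304$ ($A = \left(-76\right) 4 = -304$)
$\left(2972545 - 1361855\right) \left(\left(734 + A\right)^{2} + \left(-370 - 676\right)^{2}\right) = \left(2972545 - 1361855\right) \left(\left(734 - 304\right)^{2} + \left(-370 - 676\right)^{2}\right) = 1610690 \left(430^{2} + \left(-1046\right)^{2}\right) = 1610690 \left(184900 + 1094116\right) = 1610690 \cdot 1279016 = 2060098281040$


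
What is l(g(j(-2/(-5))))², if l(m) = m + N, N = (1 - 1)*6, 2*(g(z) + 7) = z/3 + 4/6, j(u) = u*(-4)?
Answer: 10816/225 ≈ 48.071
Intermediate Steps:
j(u) = -4*u
g(z) = -20/3 + z/6 (g(z) = -7 + (z/3 + 4/6)/2 = -7 + (z*(⅓) + 4*(⅙))/2 = -7 + (z/3 + ⅔)/2 = -7 + (⅔ + z/3)/2 = -7 + (⅓ + z/6) = -20/3 + z/6)
N = 0 (N = 0*6 = 0)
l(m) = m (l(m) = m + 0 = m)
l(g(j(-2/(-5))))² = (-20/3 + (-(-8)/(-5))/6)² = (-20/3 + (-(-8)*(-1)/5)/6)² = (-20/3 + (-4*⅖)/6)² = (-20/3 + (⅙)*(-8/5))² = (-20/3 - 4/15)² = (-104/15)² = 10816/225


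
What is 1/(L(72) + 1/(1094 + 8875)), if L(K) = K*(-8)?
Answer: -9969/5742143 ≈ -0.0017361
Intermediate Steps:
L(K) = -8*K
1/(L(72) + 1/(1094 + 8875)) = 1/(-8*72 + 1/(1094 + 8875)) = 1/(-576 + 1/9969) = 1/(-5742143/9969) = -9969/5742143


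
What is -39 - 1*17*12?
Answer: -243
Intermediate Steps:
-39 - 1*17*12 = -39 - 17*12 = -39 - 204 = -243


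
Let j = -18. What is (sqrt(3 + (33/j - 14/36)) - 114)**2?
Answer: (342 - sqrt(7))**2/9 ≈ 12796.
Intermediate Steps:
(sqrt(3 + (33/j - 14/36)) - 114)**2 = (sqrt(3 + (33/(-18) - 14/36)) - 114)**2 = (sqrt(3 + (33*(-1/18) - 14*1/36)) - 114)**2 = (sqrt(3 + (-11/6 - 7/18)) - 114)**2 = (sqrt(3 - 20/9) - 114)**2 = (sqrt(7/9) - 114)**2 = (sqrt(7)/3 - 114)**2 = (-114 + sqrt(7)/3)**2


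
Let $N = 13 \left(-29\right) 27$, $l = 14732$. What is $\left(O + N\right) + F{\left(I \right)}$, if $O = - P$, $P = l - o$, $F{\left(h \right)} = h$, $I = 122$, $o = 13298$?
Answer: $-11491$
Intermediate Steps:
$N = -10179$ ($N = \left(-377\right) 27 = -10179$)
$P = 1434$ ($P = 14732 - 13298 = 1434$)
$O = -1434$ ($O = \left(-1\right) 1434 = -1434$)
$\left(O + N\right) + F{\left(I \right)} = \left(-1434 - 10179\right) + 122 = -11613 + 122 = -11491$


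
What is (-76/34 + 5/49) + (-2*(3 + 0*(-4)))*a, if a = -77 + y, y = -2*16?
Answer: 543005/833 ≈ 651.87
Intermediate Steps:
y = -32
a = -109 (a = -77 - 32 = -109)
(-76/34 + 5/49) + (-2*(3 + 0*(-4)))*a = (-76/34 + 5/49) - 2*(3 + 0*(-4))*(-109) = (-76*1/34 + 5*(1/49)) - 2*(3 + 0)*(-109) = (-38/17 + 5/49) - 2*3*(-109) = -1777/833 - 6*(-109) = -1777/833 + 654 = 543005/833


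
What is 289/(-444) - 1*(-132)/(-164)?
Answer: -26501/18204 ≈ -1.4558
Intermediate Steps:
289/(-444) - 1*(-132)/(-164) = 289*(-1/444) + 132*(-1/164) = -289/444 - 33/41 = -26501/18204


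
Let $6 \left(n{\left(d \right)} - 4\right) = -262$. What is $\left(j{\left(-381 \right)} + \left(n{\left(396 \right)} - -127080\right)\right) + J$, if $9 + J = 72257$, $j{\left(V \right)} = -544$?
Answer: $\frac{596233}{3} \approx 1.9874 \cdot 10^{5}$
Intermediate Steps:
$n{\left(d \right)} = - \frac{119}{3}$ ($n{\left(d \right)} = 4 + \frac{1}{6} \left(-262\right) = 4 - \frac{131}{3} = - \frac{119}{3}$)
$J = 72248$ ($J = -9 + 72257 = 72248$)
$\left(j{\left(-381 \right)} + \left(n{\left(396 \right)} - -127080\right)\right) + J = \left(-544 - - \frac{381121}{3}\right) + 72248 = \left(-544 + \left(- \frac{119}{3} + 127080\right)\right) + 72248 = \left(-544 + \frac{381121}{3}\right) + 72248 = \frac{379489}{3} + 72248 = \frac{596233}{3}$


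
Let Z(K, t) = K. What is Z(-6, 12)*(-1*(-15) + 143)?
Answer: -948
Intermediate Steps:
Z(-6, 12)*(-1*(-15) + 143) = -6*(-1*(-15) + 143) = -6*(15 + 143) = -6*158 = -948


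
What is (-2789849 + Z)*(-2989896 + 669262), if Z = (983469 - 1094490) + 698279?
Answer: 5111407562694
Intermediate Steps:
Z = 587258 (Z = -111021 + 698279 = 587258)
(-2789849 + Z)*(-2989896 + 669262) = (-2789849 + 587258)*(-2989896 + 669262) = -2202591*(-2320634) = 5111407562694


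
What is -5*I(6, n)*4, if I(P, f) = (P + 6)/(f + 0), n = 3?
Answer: -80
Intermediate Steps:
I(P, f) = (6 + P)/f
-5*I(6, n)*4 = -5*(6 + 6)/3*4 = -5*12/3*4 = -5*4*4 = -20*4 = -80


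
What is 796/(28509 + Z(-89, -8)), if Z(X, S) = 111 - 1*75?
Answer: 796/28545 ≈ 0.027886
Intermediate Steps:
Z(X, S) = 36 (Z(X, S) = 111 - 75 = 36)
796/(28509 + Z(-89, -8)) = 796/(28509 + 36) = 796/28545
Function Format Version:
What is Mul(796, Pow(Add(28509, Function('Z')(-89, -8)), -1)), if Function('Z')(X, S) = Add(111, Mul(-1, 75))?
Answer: Rational(796, 28545) ≈ 0.027886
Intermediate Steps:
Function('Z')(X, S) = 36 (Function('Z')(X, S) = Add(111, -75) = 36)
Mul(796, Pow(Add(28509, Function('Z')(-89, -8)), -1)) = Mul(796, Pow(Add(28509, 36), -1)) = Mul(796, Pow(28545, -1)) = Mul(796, Rational(1, 28545)) = Rational(796, 28545)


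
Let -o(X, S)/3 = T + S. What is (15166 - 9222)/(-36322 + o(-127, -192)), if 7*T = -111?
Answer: -41608/249889 ≈ -0.16651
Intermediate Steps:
T = -111/7 (T = (1/7)*(-111) = -111/7 ≈ -15.857)
o(X, S) = 333/7 - 3*S (o(X, S) = -3*(-111/7 + S) = 333/7 - 3*S)
(15166 - 9222)/(-36322 + o(-127, -192)) = (15166 - 9222)/(-36322 + (333/7 - 3*(-192))) = 5944/(-36322 + (333/7 + 576)) = 5944/(-36322 + 4365/7) = 5944/(-249889/7) = 5944*(-7/249889) = -41608/249889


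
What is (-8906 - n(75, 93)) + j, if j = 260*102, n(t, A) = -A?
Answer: 17707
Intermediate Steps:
j = 26520
(-8906 - n(75, 93)) + j = (-8906 - (-1)*93) + 26520 = (-8906 - 1*(-93)) + 26520 = (-8906 + 93) + 26520 = -8813 + 26520 = 17707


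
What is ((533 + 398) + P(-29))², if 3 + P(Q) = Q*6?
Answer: 568516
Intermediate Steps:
P(Q) = -3 + 6*Q (P(Q) = -3 + Q*6 = -3 + 6*Q)
((533 + 398) + P(-29))² = ((533 + 398) + (-3 + 6*(-29)))² = (931 + (-3 - 174))² = (931 - 177)² = 754² = 568516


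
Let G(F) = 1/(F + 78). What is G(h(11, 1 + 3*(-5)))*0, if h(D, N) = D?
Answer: 0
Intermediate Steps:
G(F) = 1/(78 + F)
G(h(11, 1 + 3*(-5)))*0 = 0/(78 + 11) = 0/89 = (1/89)*0 = 0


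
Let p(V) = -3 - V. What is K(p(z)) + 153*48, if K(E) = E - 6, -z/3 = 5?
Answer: 7350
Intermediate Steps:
z = -15 (z = -3*5 = -15)
K(E) = -6 + E
K(p(z)) + 153*48 = (-6 + (-3 - 1*(-15))) + 153*48 = (-6 + (-3 + 15)) + 7344 = (-6 + 12) + 7344 = 6 + 7344 = 7350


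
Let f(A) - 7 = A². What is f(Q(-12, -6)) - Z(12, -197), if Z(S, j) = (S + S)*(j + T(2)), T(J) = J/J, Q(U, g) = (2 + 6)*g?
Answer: 7015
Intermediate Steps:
Q(U, g) = 8*g
T(J) = 1
Z(S, j) = 2*S*(1 + j) (Z(S, j) = (S + S)*(j + 1) = (2*S)*(1 + j) = 2*S*(1 + j))
f(A) = 7 + A²
f(Q(-12, -6)) - Z(12, -197) = (7 + (8*(-6))²) - 2*12*(1 - 197) = (7 + (-48)²) - 2*12*(-196) = (7 + 2304) - 1*(-4704) = 2311 + 4704 = 7015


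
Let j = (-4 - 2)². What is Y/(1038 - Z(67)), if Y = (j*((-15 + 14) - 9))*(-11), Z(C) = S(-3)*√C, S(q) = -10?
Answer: 513810/133843 - 4950*√67/133843 ≈ 3.5362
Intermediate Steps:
j = 36 (j = (-6)² = 36)
Z(C) = -10*√C
Y = 3960 (Y = (36*((-15 + 14) - 9))*(-11) = (36*(-1 - 9))*(-11) = (36*(-10))*(-11) = -360*(-11) = 3960)
Y/(1038 - Z(67)) = 3960/(1038 - (-10)*√67) = 3960/(1038 + 10*√67)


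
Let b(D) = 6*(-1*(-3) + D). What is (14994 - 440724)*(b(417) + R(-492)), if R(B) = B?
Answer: -863380440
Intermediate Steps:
b(D) = 18 + 6*D (b(D) = 6*(3 + D) = 18 + 6*D)
(14994 - 440724)*(b(417) + R(-492)) = (14994 - 440724)*((18 + 6*417) - 492) = -425730*((18 + 2502) - 492) = -425730*(2520 - 492) = -425730*2028 = -863380440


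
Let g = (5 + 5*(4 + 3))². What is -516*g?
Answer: -825600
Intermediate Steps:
g = 1600 (g = (5 + 5*7)² = (5 + 35)² = 40² = 1600)
-516*g = -516*1600 = -825600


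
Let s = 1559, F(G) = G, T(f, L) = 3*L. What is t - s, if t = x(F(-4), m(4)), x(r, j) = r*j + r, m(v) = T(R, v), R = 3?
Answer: -1611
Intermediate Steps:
m(v) = 3*v
x(r, j) = r + j*r (x(r, j) = j*r + r = r + j*r)
t = -52 (t = -4*(1 + 3*4) = -4*(1 + 12) = -4*13 = -52)
t - s = -52 - 1*1559 = -52 - 1559 = -1611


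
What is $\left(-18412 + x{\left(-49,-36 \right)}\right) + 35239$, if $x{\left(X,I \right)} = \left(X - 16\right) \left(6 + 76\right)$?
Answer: $11497$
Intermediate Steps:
$x{\left(X,I \right)} = -1312 + 82 X$ ($x{\left(X,I \right)} = \left(-16 + X\right) 82 = -1312 + 82 X$)
$\left(-18412 + x{\left(-49,-36 \right)}\right) + 35239 = \left(-18412 + \left(-1312 + 82 \left(-49\right)\right)\right) + 35239 = \left(-18412 - 5330\right) + 35239 = -23742 + 35239 = 11497$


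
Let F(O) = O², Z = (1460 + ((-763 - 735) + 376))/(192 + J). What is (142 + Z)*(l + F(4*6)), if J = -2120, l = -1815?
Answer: -169394841/964 ≈ -1.7572e+5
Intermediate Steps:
Z = -169/964 (Z = (1460 + ((-763 - 735) + 376))/(192 - 2120) = (1460 + (-1498 + 376))/(-1928) = (1460 - 1122)*(-1/1928) = 338*(-1/1928) = -169/964 ≈ -0.17531)
(142 + Z)*(l + F(4*6)) = (142 - 169/964)*(-1815 + (4*6)²) = 136719*(-1815 + 24²)/964 = 136719*(-1815 + 576)/964 = (136719/964)*(-1239) = -169394841/964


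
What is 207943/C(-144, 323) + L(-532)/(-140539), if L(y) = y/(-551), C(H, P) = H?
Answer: -121071277295/83841552 ≈ -1444.0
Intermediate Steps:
L(y) = -y/551 (L(y) = y*(-1/551) = -y/551)
207943/C(-144, 323) + L(-532)/(-140539) = 207943/(-144) - 1/551*(-532)/(-140539) = 207943*(-1/144) + (28/29)*(-1/140539) = -207943/144 - 4/582233 = -121071277295/83841552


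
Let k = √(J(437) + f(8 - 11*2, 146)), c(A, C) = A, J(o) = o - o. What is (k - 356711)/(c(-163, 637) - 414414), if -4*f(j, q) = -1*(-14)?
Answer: 356711/414577 - I*√14/829154 ≈ 0.86042 - 4.5126e-6*I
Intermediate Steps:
J(o) = 0
f(j, q) = -7/2 (f(j, q) = -(-1)*(-14)/4 = -¼*14 = -7/2)
k = I*√14/2 (k = √(0 - 7/2) = √(-7/2) = I*√14/2 ≈ 1.8708*I)
(k - 356711)/(c(-163, 637) - 414414) = (I*√14/2 - 356711)/(-163 - 414414) = (-356711 + I*√14/2)/(-414577) = (-356711 + I*√14/2)*(-1/414577) = 356711/414577 - I*√14/829154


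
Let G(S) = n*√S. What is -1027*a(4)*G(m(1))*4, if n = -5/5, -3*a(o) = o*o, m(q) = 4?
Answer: -131456/3 ≈ -43819.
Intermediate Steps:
a(o) = -o²/3 (a(o) = -o*o/3 = -o²/3)
n = -1 (n = -5*⅕ = -1)
G(S) = -√S
-1027*a(4)*G(m(1))*4 = -1027*(-⅓*4²)*(-√4)*4 = -1027*(-⅓*16)*(-1*2)*4 = -1027*(-16/3*(-2))*4 = -32864*4/3 = -1027*128/3 = -131456/3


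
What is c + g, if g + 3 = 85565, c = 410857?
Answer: 496419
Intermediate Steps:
g = 85562 (g = -3 + 85565 = 85562)
c + g = 410857 + 85562 = 496419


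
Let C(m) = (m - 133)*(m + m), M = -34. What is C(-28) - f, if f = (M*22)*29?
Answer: 30708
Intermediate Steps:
f = -21692 (f = -34*22*29 = -748*29 = -21692)
C(m) = 2*m*(-133 + m) (C(m) = (-133 + m)*(2*m) = 2*m*(-133 + m))
C(-28) - f = 2*(-28)*(-133 - 28) - 1*(-21692) = 2*(-28)*(-161) + 21692 = 9016 + 21692 = 30708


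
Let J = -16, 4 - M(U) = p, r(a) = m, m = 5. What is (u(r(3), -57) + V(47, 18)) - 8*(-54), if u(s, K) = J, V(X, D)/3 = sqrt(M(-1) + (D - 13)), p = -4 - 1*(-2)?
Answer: 416 + 3*sqrt(11) ≈ 425.95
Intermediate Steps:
r(a) = 5
p = -2 (p = -4 + 2 = -2)
M(U) = 6 (M(U) = 4 - 1*(-2) = 4 + 2 = 6)
V(X, D) = 3*sqrt(-7 + D) (V(X, D) = 3*sqrt(6 + (D - 13)) = 3*sqrt(6 + (-13 + D)) = 3*sqrt(-7 + D))
u(s, K) = -16
(u(r(3), -57) + V(47, 18)) - 8*(-54) = (-16 + 3*sqrt(-7 + 18)) - 8*(-54) = (-16 + 3*sqrt(11)) + 432 = 416 + 3*sqrt(11)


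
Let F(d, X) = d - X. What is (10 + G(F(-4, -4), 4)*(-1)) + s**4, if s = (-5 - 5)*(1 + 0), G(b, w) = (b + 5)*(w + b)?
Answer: 9990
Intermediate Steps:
G(b, w) = (5 + b)*(b + w)
s = -10 (s = -10*1 = -10)
(10 + G(F(-4, -4), 4)*(-1)) + s**4 = (10 + ((-4 - 1*(-4))**2 + 5*(-4 - 1*(-4)) + 5*4 + (-4 - 1*(-4))*4)*(-1)) + (-10)**4 = (10 + ((-4 + 4)**2 + 5*(-4 + 4) + 20 + (-4 + 4)*4)*(-1)) + 10000 = (10 + (0**2 + 5*0 + 20 + 0*4)*(-1)) + 10000 = (10 + (0 + 0 + 20 + 0)*(-1)) + 10000 = (10 + 20*(-1)) + 10000 = (10 - 20) + 10000 = -10 + 10000 = 9990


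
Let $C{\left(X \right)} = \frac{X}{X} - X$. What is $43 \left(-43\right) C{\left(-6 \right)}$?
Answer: $-12943$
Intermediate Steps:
$C{\left(X \right)} = 1 - X$
$43 \left(-43\right) C{\left(-6 \right)} = 43 \left(-43\right) \left(1 - -6\right) = - 1849 \left(1 + 6\right) = \left(-1849\right) 7 = -12943$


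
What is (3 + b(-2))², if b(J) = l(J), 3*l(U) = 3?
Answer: 16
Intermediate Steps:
l(U) = 1 (l(U) = (⅓)*3 = 1)
b(J) = 1
(3 + b(-2))² = (3 + 1)² = 4² = 16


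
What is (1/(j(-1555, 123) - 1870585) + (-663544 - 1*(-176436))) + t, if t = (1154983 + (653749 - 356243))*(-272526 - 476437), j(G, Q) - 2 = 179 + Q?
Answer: -2034605770190740216/1870281 ≈ -1.0879e+12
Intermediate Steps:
j(G, Q) = 181 + Q (j(G, Q) = 2 + (179 + Q) = 181 + Q)
t = -1087860518907 (t = (1154983 + 297506)*(-748963) = 1452489*(-748963) = -1087860518907)
(1/(j(-1555, 123) - 1870585) + (-663544 - 1*(-176436))) + t = (1/((181 + 123) - 1870585) + (-663544 - 1*(-176436))) - 1087860518907 = (1/(304 - 1870585) + (-663544 + 176436)) - 1087860518907 = (1/(-1870281) - 487108) - 1087860518907 = (-1/1870281 - 487108) - 1087860518907 = -911028837349/1870281 - 1087860518907 = -2034605770190740216/1870281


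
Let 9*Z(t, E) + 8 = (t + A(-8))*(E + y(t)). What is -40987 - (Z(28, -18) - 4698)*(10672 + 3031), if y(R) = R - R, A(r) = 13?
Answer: 589243801/9 ≈ 6.5472e+7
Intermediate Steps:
y(R) = 0
Z(t, E) = -8/9 + E*(13 + t)/9 (Z(t, E) = -8/9 + ((t + 13)*(E + 0))/9 = -8/9 + ((13 + t)*E)/9 = -8/9 + (E*(13 + t))/9 = -8/9 + E*(13 + t)/9)
-40987 - (Z(28, -18) - 4698)*(10672 + 3031) = -40987 - ((-8/9 + (13/9)*(-18) + (⅑)*(-18)*28) - 4698)*(10672 + 3031) = -40987 - ((-8/9 - 26 - 56) - 4698)*13703 = -40987 - (-746/9 - 4698)*13703 = -40987 - (-43028)*13703/9 = -40987 - 1*(-589612684/9) = -40987 + 589612684/9 = 589243801/9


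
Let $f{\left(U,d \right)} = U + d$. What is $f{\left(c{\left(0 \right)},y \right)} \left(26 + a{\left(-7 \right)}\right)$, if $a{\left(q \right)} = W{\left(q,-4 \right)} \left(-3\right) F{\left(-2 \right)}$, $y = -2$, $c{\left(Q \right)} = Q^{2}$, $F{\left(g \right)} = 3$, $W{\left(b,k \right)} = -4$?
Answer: $-124$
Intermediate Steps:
$a{\left(q \right)} = 36$ ($a{\left(q \right)} = \left(-4\right) \left(-3\right) 3 = 12 \cdot 3 = 36$)
$f{\left(c{\left(0 \right)},y \right)} \left(26 + a{\left(-7 \right)}\right) = \left(0^{2} - 2\right) \left(26 + 36\right) = \left(0 - 2\right) 62 = \left(-2\right) 62 = -124$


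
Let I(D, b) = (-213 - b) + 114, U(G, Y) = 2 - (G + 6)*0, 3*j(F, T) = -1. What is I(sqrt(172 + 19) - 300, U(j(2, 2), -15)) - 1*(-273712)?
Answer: 273611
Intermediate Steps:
j(F, T) = -1/3 (j(F, T) = (1/3)*(-1) = -1/3)
U(G, Y) = 2 (U(G, Y) = 2 - (6 + G)*0 = 2 - 1*0 = 2 + 0 = 2)
I(D, b) = -99 - b
I(sqrt(172 + 19) - 300, U(j(2, 2), -15)) - 1*(-273712) = (-99 - 1*2) - 1*(-273712) = (-99 - 2) + 273712 = -101 + 273712 = 273611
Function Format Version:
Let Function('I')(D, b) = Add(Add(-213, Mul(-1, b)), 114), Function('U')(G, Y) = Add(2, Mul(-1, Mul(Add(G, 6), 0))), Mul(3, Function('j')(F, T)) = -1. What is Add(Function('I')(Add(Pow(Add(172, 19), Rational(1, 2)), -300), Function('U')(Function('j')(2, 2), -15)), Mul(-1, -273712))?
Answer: 273611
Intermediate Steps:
Function('j')(F, T) = Rational(-1, 3) (Function('j')(F, T) = Mul(Rational(1, 3), -1) = Rational(-1, 3))
Function('U')(G, Y) = 2 (Function('U')(G, Y) = Add(2, Mul(-1, Mul(Add(6, G), 0))) = Add(2, Mul(-1, 0)) = Add(2, 0) = 2)
Function('I')(D, b) = Add(-99, Mul(-1, b))
Add(Function('I')(Add(Pow(Add(172, 19), Rational(1, 2)), -300), Function('U')(Function('j')(2, 2), -15)), Mul(-1, -273712)) = Add(Add(-99, Mul(-1, 2)), Mul(-1, -273712)) = Add(Add(-99, -2), 273712) = Add(-101, 273712) = 273611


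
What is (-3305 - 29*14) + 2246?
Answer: -1465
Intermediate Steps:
(-3305 - 29*14) + 2246 = (-3305 - 406) + 2246 = -3711 + 2246 = -1465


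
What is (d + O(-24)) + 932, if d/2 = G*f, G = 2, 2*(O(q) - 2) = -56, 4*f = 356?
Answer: 1262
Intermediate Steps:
f = 89 (f = (¼)*356 = 89)
O(q) = -26 (O(q) = 2 + (½)*(-56) = 2 - 28 = -26)
d = 356 (d = 2*(2*89) = 2*178 = 356)
(d + O(-24)) + 932 = (356 - 26) + 932 = 330 + 932 = 1262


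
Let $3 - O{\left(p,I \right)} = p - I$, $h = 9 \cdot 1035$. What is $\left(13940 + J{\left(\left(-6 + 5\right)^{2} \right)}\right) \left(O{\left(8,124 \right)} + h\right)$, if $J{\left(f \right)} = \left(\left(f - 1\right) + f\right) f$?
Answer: $131519394$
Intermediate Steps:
$h = 9315$
$O{\left(p,I \right)} = 3 + I - p$ ($O{\left(p,I \right)} = 3 - \left(p - I\right) = 3 + \left(I - p\right) = 3 + I - p$)
$J{\left(f \right)} = f \left(-1 + 2 f\right)$ ($J{\left(f \right)} = \left(\left(-1 + f\right) + f\right) f = \left(-1 + 2 f\right) f = f \left(-1 + 2 f\right)$)
$\left(13940 + J{\left(\left(-6 + 5\right)^{2} \right)}\right) \left(O{\left(8,124 \right)} + h\right) = \left(13940 + \left(-6 + 5\right)^{2} \left(-1 + 2 \left(-6 + 5\right)^{2}\right)\right) \left(\left(3 + 124 - 8\right) + 9315\right) = \left(13940 + \left(-1\right)^{2} \left(-1 + 2 \left(-1\right)^{2}\right)\right) \left(\left(3 + 124 - 8\right) + 9315\right) = \left(13940 + 1 \left(-1 + 2 \cdot 1\right)\right) \left(119 + 9315\right) = \left(13940 + 1 \left(-1 + 2\right)\right) 9434 = \left(13940 + 1 \cdot 1\right) 9434 = \left(13940 + 1\right) 9434 = 13941 \cdot 9434 = 131519394$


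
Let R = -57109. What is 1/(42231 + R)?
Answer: -1/14878 ≈ -6.7213e-5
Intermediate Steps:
1/(42231 + R) = 1/(42231 - 57109) = 1/(-14878) = -1/14878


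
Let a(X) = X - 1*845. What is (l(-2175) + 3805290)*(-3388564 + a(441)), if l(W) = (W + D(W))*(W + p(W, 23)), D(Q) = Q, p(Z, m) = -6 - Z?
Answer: -12984458105520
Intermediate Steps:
l(W) = -12*W (l(W) = (W + W)*(W + (-6 - W)) = (2*W)*(-6) = -12*W)
a(X) = -845 + X (a(X) = X - 845 = -845 + X)
(l(-2175) + 3805290)*(-3388564 + a(441)) = (-12*(-2175) + 3805290)*(-3388564 + (-845 + 441)) = (26100 + 3805290)*(-3388564 - 404) = 3831390*(-3388968) = -12984458105520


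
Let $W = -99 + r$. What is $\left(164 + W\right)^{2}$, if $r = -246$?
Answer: $32761$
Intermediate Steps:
$W = -345$ ($W = -99 - 246 = -345$)
$\left(164 + W\right)^{2} = \left(164 - 345\right)^{2} = \left(-181\right)^{2} = 32761$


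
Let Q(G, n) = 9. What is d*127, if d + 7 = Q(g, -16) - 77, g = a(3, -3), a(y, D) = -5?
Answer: -9525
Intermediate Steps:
g = -5
d = -75 (d = -7 + (9 - 77) = -7 - 68 = -75)
d*127 = -75*127 = -9525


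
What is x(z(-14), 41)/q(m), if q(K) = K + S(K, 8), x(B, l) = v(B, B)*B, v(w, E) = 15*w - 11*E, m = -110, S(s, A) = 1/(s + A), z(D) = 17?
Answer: -117912/11221 ≈ -10.508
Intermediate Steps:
S(s, A) = 1/(A + s)
v(w, E) = -11*E + 15*w
x(B, l) = 4*B**2 (x(B, l) = (-11*B + 15*B)*B = (4*B)*B = 4*B**2)
q(K) = K + 1/(8 + K)
x(z(-14), 41)/q(m) = (4*17**2)/(((1 - 110*(8 - 110))/(8 - 110))) = (4*289)/(((1 - 110*(-102))/(-102))) = 1156/((-(1 + 11220)/102)) = 1156/((-1/102*11221)) = 1156/(-11221/102) = 1156*(-102/11221) = -117912/11221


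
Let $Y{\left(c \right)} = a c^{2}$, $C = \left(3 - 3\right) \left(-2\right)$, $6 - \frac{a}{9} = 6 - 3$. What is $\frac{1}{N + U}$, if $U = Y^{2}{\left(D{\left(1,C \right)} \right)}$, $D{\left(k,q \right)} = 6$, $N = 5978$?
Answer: $\frac{1}{950762} \approx 1.0518 \cdot 10^{-6}$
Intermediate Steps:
$a = 27$ ($a = 54 - 9 \left(6 - 3\right) = 54 - 27 = 27$)
$C = 0$ ($C = 0 \left(-2\right) = 0$)
$Y{\left(c \right)} = 27 c^{2}$
$U = 944784$ ($U = \left(27 \cdot 6^{2}\right)^{2} = \left(27 \cdot 36\right)^{2} = 972^{2} = 944784$)
$\frac{1}{N + U} = \frac{1}{5978 + 944784} = \frac{1}{950762}$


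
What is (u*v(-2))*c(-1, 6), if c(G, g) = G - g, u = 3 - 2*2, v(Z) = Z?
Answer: -14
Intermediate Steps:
u = -1 (u = 3 - 4 = -1)
(u*v(-2))*c(-1, 6) = (-1*(-2))*(-1 - 1*6) = 2*(-1 - 6) = 2*(-7) = -14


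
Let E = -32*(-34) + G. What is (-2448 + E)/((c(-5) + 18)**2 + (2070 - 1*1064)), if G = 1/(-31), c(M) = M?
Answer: -42161/36425 ≈ -1.1575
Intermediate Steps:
G = -1/31 ≈ -0.032258
E = 33727/31 (E = -32*(-34) - 1/31 = 1088 - 1/31 = 33727/31 ≈ 1088.0)
(-2448 + E)/((c(-5) + 18)**2 + (2070 - 1*1064)) = (-2448 + 33727/31)/((-5 + 18)**2 + (2070 - 1*1064)) = -42161/(31*(13**2 + (2070 - 1064))) = -42161/(31*(169 + 1006)) = -42161/31/1175 = -42161/31*1/1175 = -42161/36425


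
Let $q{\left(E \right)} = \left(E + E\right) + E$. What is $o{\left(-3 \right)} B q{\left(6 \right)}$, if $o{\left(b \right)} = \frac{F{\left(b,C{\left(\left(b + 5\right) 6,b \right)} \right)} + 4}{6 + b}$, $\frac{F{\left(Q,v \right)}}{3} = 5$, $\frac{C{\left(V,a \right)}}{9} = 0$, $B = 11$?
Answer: $1254$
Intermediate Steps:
$C{\left(V,a \right)} = 0$ ($C{\left(V,a \right)} = 9 \cdot 0 = 0$)
$q{\left(E \right)} = 3 E$ ($q{\left(E \right)} = 2 E + E = 3 E$)
$F{\left(Q,v \right)} = 15$ ($F{\left(Q,v \right)} = 3 \cdot 5 = 15$)
$o{\left(b \right)} = \frac{19}{6 + b}$ ($o{\left(b \right)} = \frac{15 + 4}{6 + b} = \frac{19}{6 + b}$)
$o{\left(-3 \right)} B q{\left(6 \right)} = \frac{19}{6 - 3} \cdot 11 \cdot 3 \cdot 6 = \frac{19}{3} \cdot 11 \cdot 18 = \frac{209}{3} \cdot 18 = 1254$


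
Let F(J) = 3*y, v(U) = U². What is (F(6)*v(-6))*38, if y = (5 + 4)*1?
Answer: 36936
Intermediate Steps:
y = 9 (y = 9*1 = 9)
F(J) = 27 (F(J) = 3*9 = 27)
(F(6)*v(-6))*38 = (27*(-6)²)*38 = (27*36)*38 = 972*38 = 36936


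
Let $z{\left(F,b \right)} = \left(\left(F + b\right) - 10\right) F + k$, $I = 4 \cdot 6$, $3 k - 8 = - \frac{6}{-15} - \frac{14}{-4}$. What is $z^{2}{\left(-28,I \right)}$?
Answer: $\frac{141110641}{900} \approx 1.5679 \cdot 10^{5}$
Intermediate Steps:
$k = \frac{119}{30}$ ($k = \frac{8}{3} + \frac{- \frac{6}{-15} - \frac{14}{-4}}{3} = \frac{8}{3} + \frac{\left(-6\right) \left(- \frac{1}{15}\right) - - \frac{7}{2}}{3} = \frac{8}{3} + \frac{\frac{2}{5} + \frac{7}{2}}{3} = \frac{8}{3} + \frac{1}{3} \cdot \frac{39}{10} = \frac{8}{3} + \frac{13}{10} = \frac{119}{30} \approx 3.9667$)
$I = 24$
$z{\left(F,b \right)} = \frac{119}{30} + F \left(-10 + F + b\right)$ ($z{\left(F,b \right)} = \left(\left(F + b\right) - 10\right) F + \frac{119}{30} = \left(-10 + F + b\right) F + \frac{119}{30} = F \left(-10 + F + b\right) + \frac{119}{30} = \frac{119}{30} + F \left(-10 + F + b\right)$)
$z^{2}{\left(-28,I \right)} = \left(\frac{119}{30} + \left(-28\right)^{2} - -280 - 672\right)^{2} = \left(\frac{119}{30} + 784 + 280 - 672\right)^{2} = \left(\frac{11879}{30}\right)^{2} = \frac{141110641}{900}$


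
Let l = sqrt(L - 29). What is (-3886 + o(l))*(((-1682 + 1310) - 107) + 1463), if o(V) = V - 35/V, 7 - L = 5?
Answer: -3823824 + 20336*I*sqrt(3)/3 ≈ -3.8238e+6 + 11741.0*I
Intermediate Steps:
L = 2 (L = 7 - 1*5 = 7 - 5 = 2)
l = 3*I*sqrt(3) (l = sqrt(2 - 29) = sqrt(-27) = 3*I*sqrt(3) ≈ 5.1962*I)
(-3886 + o(l))*(((-1682 + 1310) - 107) + 1463) = (-3886 + (3*I*sqrt(3) - 35*(-I*sqrt(3)/9)))*(((-1682 + 1310) - 107) + 1463) = (-3886 + (3*I*sqrt(3) - (-35)*I*sqrt(3)/9))*((-372 - 107) + 1463) = (-3886 + (3*I*sqrt(3) + 35*I*sqrt(3)/9))*(-479 + 1463) = (-3886 + 62*I*sqrt(3)/9)*984 = -3823824 + 20336*I*sqrt(3)/3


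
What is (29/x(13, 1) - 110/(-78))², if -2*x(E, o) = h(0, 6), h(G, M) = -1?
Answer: 5368489/1521 ≈ 3529.6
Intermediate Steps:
x(E, o) = ½ (x(E, o) = -½*(-1) = ½)
(29/x(13, 1) - 110/(-78))² = (29/(½) - 110/(-78))² = (29*2 - 110*(-1/78))² = (58 + 55/39)² = (2317/39)² = 5368489/1521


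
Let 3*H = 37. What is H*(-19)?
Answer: -703/3 ≈ -234.33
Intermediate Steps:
H = 37/3 (H = (1/3)*37 = 37/3 ≈ 12.333)
H*(-19) = (37/3)*(-19) = -703/3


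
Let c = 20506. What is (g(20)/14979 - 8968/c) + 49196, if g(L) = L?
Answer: 7555439320876/153579687 ≈ 49196.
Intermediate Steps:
(g(20)/14979 - 8968/c) + 49196 = (20/14979 - 8968/20506) + 49196 = (20*(1/14979) - 8968*1/20506) + 49196 = (20/14979 - 4484/10253) + 49196 = -66960776/153579687 + 49196 = 7555439320876/153579687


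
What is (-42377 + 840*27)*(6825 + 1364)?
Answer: -161298733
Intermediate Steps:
(-42377 + 840*27)*(6825 + 1364) = (-42377 + 22680)*8189 = -19697*8189 = -161298733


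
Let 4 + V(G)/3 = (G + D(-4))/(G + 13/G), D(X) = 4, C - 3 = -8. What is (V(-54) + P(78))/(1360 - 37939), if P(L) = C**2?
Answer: -46177/107139891 ≈ -0.00043100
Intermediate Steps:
C = -5 (C = 3 - 8 = -5)
V(G) = -12 + 3*(4 + G)/(G + 13/G) (V(G) = -12 + 3*((G + 4)/(G + 13/G)) = -12 + 3*((4 + G)/(G + 13/G)) = -12 + 3*(4 + G)/(G + 13/G))
P(L) = 25 (P(L) = (-5)**2 = 25)
(V(-54) + P(78))/(1360 - 37939) = (3*(-52 - 3*(-54)**2 + 4*(-54))/(13 + (-54)**2) + 25)/(1360 - 37939) = (3*(-52 - 3*2916 - 216)/(13 + 2916) + 25)/(-36579) = (3*(-52 - 8748 - 216)/2929 + 25)*(-1/36579) = (3*(1/2929)*(-9016) + 25)*(-1/36579) = (-27048/2929 + 25)*(-1/36579) = (46177/2929)*(-1/36579) = -46177/107139891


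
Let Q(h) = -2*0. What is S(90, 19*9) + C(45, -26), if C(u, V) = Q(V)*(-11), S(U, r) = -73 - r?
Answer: -244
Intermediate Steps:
Q(h) = 0
C(u, V) = 0 (C(u, V) = 0*(-11) = 0)
S(90, 19*9) + C(45, -26) = (-73 - 19*9) + 0 = (-73 - 1*171) + 0 = (-73 - 171) + 0 = -244 + 0 = -244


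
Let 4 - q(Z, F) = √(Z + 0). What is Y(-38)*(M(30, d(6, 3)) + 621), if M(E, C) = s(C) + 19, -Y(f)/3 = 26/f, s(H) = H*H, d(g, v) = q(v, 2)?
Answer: 25701/19 - 312*√3/19 ≈ 1324.2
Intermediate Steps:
q(Z, F) = 4 - √Z (q(Z, F) = 4 - √(Z + 0) = 4 - √Z)
d(g, v) = 4 - √v
s(H) = H²
Y(f) = -78/f
M(E, C) = 19 + C² (M(E, C) = C² + 19 = 19 + C²)
Y(-38)*(M(30, d(6, 3)) + 621) = (-78/(-38))*((19 + (4 - √3)²) + 621) = (-78*(-1/38))*(640 + (4 - √3)²) = 39*(640 + (4 - √3)²)/19 = 24960/19 + 39*(4 - √3)²/19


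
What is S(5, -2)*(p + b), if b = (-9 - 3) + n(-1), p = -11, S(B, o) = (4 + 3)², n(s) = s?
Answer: -1176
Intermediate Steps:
S(B, o) = 49 (S(B, o) = 7² = 49)
b = -13 (b = (-9 - 3) - 1 = -12 - 1 = -13)
S(5, -2)*(p + b) = 49*(-11 - 13) = 49*(-24) = -1176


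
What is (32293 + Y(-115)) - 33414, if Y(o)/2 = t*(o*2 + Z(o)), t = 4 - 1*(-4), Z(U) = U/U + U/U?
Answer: -4769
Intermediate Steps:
Z(U) = 2 (Z(U) = 1 + 1 = 2)
t = 8 (t = 4 + 4 = 8)
Y(o) = 32 + 32*o (Y(o) = 2*(8*(o*2 + 2)) = 2*(8*(2*o + 2)) = 2*(8*(2 + 2*o)) = 2*(16 + 16*o) = 32 + 32*o)
(32293 + Y(-115)) - 33414 = (32293 + (32 + 32*(-115))) - 33414 = (32293 + (32 - 3680)) - 33414 = (32293 - 3648) - 33414 = 28645 - 33414 = -4769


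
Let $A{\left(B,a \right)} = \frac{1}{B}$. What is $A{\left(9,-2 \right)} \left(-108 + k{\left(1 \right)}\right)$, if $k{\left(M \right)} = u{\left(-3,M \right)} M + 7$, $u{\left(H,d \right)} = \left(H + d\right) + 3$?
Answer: $- \frac{100}{9} \approx -11.111$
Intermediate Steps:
$u{\left(H,d \right)} = 3 + H + d$
$k{\left(M \right)} = 7 + M^{2}$ ($k{\left(M \right)} = \left(3 - 3 + M\right) M + 7 = M M + 7 = M^{2} + 7 = 7 + M^{2}$)
$A{\left(9,-2 \right)} \left(-108 + k{\left(1 \right)}\right) = \frac{-108 + \left(7 + 1^{2}\right)}{9} = \frac{-108 + \left(7 + 1\right)}{9} = \frac{-108 + 8}{9} = \frac{1}{9} \left(-100\right) = - \frac{100}{9}$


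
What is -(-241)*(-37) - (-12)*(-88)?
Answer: -9973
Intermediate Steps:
-(-241)*(-37) - (-12)*(-88) = -241*37 - 1*1056 = -8917 - 1056 = -9973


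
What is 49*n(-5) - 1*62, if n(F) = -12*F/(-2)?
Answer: -1532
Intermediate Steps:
n(F) = 6*F (n(F) = -12*F*(-1/2) = 6*F)
49*n(-5) - 1*62 = 49*(6*(-5)) - 1*62 = 49*(-30) - 62 = -1470 - 62 = -1532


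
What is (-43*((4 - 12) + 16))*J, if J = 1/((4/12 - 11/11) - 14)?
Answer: 258/11 ≈ 23.455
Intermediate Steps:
J = -3/44 (J = 1/((4*(1/12) - 11*1/11) - 14) = 1/((⅓ - 1) - 14) = 1/(-⅔ - 14) = 1/(-44/3) = -3/44 ≈ -0.068182)
(-43*((4 - 12) + 16))*J = -43*((4 - 12) + 16)*(-3/44) = -43*(-8 + 16)*(-3/44) = -43*8*(-3/44) = -344*(-3/44) = 258/11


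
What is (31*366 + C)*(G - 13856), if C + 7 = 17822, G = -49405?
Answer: -1844754021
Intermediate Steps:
C = 17815 (C = -7 + 17822 = 17815)
(31*366 + C)*(G - 13856) = (31*366 + 17815)*(-49405 - 13856) = (11346 + 17815)*(-63261) = 29161*(-63261) = -1844754021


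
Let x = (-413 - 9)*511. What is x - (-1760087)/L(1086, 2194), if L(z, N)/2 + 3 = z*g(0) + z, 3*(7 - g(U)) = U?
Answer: -3743941453/17370 ≈ -2.1554e+5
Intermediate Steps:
g(U) = 7 - U/3
L(z, N) = -6 + 16*z (L(z, N) = -6 + 2*(z*(7 - ⅓*0) + z) = -6 + 2*(z*(7 + 0) + z) = -6 + 2*(z*7 + z) = -6 + 2*(7*z + z) = -6 + 2*(8*z) = -6 + 16*z)
x = -215642 (x = -422*511 = -215642)
x - (-1760087)/L(1086, 2194) = -215642 - (-1760087)/(-6 + 16*1086) = -215642 - (-1760087)/(-6 + 17376) = -215642 - (-1760087)/17370 = -215642 - 1*(-1760087/17370) = -215642 + 1760087/17370 = -3743941453/17370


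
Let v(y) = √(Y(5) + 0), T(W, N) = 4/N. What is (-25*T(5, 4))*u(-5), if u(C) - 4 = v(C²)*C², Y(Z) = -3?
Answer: -100 - 625*I*√3 ≈ -100.0 - 1082.5*I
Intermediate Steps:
v(y) = I*√3 (v(y) = √(-3 + 0) = √(-3) = I*√3)
u(C) = 4 + I*√3*C² (u(C) = 4 + (I*√3)*C² = 4 + I*√3*C²)
(-25*T(5, 4))*u(-5) = (-100/4)*(4 + I*√3*(-5)²) = (-100/4)*(4 + I*√3*25) = (-25*1)*(4 + 25*I*√3) = -25*(4 + 25*I*√3) = -100 - 625*I*√3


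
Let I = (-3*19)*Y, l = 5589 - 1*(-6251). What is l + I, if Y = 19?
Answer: 10757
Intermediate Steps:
l = 11840 (l = 5589 + 6251 = 11840)
I = -1083 (I = -3*19*19 = -57*19 = -1083)
l + I = 11840 - 1083 = 10757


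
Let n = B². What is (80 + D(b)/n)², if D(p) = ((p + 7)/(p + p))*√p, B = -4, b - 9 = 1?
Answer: 65536289/10240 + 17*√10/2 ≈ 6426.9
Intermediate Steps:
b = 10 (b = 9 + 1 = 10)
n = 16 (n = (-4)² = 16)
D(p) = (7 + p)/(2*√p) (D(p) = ((7 + p)/((2*p)))*√p = ((7 + p)*(1/(2*p)))*√p = ((7 + p)/(2*p))*√p = (7 + p)/(2*√p))
(80 + D(b)/n)² = (80 + ((7 + 10)/(2*√10))/16)² = (80 + ((½)*(√10/10)*17)*(1/16))² = (80 + (17*√10/20)*(1/16))² = (80 + 17*√10/320)²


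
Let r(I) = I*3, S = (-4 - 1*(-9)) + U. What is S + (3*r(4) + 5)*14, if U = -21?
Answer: 558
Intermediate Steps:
S = -16 (S = (-4 - 1*(-9)) - 21 = (-4 + 9) - 21 = 5 - 21 = -16)
r(I) = 3*I
S + (3*r(4) + 5)*14 = -16 + (3*(3*4) + 5)*14 = -16 + (3*12 + 5)*14 = -16 + (36 + 5)*14 = -16 + 41*14 = -16 + 574 = 558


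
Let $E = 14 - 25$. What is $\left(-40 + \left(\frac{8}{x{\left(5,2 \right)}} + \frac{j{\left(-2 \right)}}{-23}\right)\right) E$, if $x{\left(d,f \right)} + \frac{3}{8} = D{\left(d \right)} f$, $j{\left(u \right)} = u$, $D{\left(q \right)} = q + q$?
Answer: $\frac{1569194}{3611} \approx 434.56$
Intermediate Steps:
$D{\left(q \right)} = 2 q$
$x{\left(d,f \right)} = - \frac{3}{8} + 2 d f$
$E = -11$ ($E = 14 - 25 = -11$)
$\left(-40 + \left(\frac{8}{x{\left(5,2 \right)}} + \frac{j{\left(-2 \right)}}{-23}\right)\right) E = \left(-40 - \left(- \frac{2}{23} - \frac{8}{- \frac{3}{8} + 2 \cdot 5 \cdot 2}\right)\right) \left(-11\right) = \left(-40 - \left(- \frac{2}{23} - \frac{8}{- \frac{3}{8} + 20}\right)\right) \left(-11\right) = \left(-40 + \left(\frac{8}{\frac{157}{8}} + \frac{2}{23}\right)\right) \left(-11\right) = \left(-40 + \left(8 \cdot \frac{8}{157} + \frac{2}{23}\right)\right) \left(-11\right) = \left(-40 + \left(\frac{64}{157} + \frac{2}{23}\right)\right) \left(-11\right) = \left(-40 + \frac{1786}{3611}\right) \left(-11\right) = \left(- \frac{142654}{3611}\right) \left(-11\right) = \frac{1569194}{3611}$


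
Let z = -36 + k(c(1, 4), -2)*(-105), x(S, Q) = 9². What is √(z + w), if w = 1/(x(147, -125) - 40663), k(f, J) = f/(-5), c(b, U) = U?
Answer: √79051098170/40582 ≈ 6.9282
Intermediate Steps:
x(S, Q) = 81
k(f, J) = -f/5 (k(f, J) = f*(-⅕) = -f/5)
z = 48 (z = -36 - ⅕*4*(-105) = -36 - ⅘*(-105) = -36 + 84 = 48)
w = -1/40582 (w = 1/(81 - 40663) = 1/(-40582) = -1/40582 ≈ -2.4641e-5)
√(z + w) = √(48 - 1/40582) = √(1947935/40582) = √79051098170/40582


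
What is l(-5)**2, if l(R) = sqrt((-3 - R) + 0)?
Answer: 2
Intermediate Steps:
l(R) = sqrt(-3 - R)
l(-5)**2 = (sqrt(-3 - 1*(-5)))**2 = (sqrt(-3 + 5))**2 = (sqrt(2))**2 = 2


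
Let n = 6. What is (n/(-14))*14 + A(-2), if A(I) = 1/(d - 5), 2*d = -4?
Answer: -43/7 ≈ -6.1429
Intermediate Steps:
d = -2 (d = (½)*(-4) = -2)
A(I) = -⅐ (A(I) = 1/(-2 - 5) = 1/(-7) = -⅐)
(n/(-14))*14 + A(-2) = (6/(-14))*14 - ⅐ = (6*(-1/14))*14 - ⅐ = -3/7*14 - ⅐ = -6 - ⅐ = -43/7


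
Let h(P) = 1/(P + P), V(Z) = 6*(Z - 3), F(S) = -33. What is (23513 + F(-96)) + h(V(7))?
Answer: 1127041/48 ≈ 23480.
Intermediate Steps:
V(Z) = -18 + 6*Z (V(Z) = 6*(-3 + Z) = -18 + 6*Z)
h(P) = 1/(2*P)
(23513 + F(-96)) + h(V(7)) = (23513 - 33) + 1/(2*(-18 + 6*7)) = 23480 + 1/(2*(-18 + 42)) = 23480 + (½)/24 = 23480 + (½)*(1/24) = 23480 + 1/48 = 1127041/48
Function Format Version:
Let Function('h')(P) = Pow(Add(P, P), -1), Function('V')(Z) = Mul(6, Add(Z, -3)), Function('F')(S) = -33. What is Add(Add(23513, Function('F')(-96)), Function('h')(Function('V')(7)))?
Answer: Rational(1127041, 48) ≈ 23480.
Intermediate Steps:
Function('V')(Z) = Add(-18, Mul(6, Z)) (Function('V')(Z) = Mul(6, Add(-3, Z)) = Add(-18, Mul(6, Z)))
Function('h')(P) = Mul(Rational(1, 2), Pow(P, -1)) (Function('h')(P) = Pow(Mul(2, P), -1) = Mul(Rational(1, 2), Pow(P, -1)))
Add(Add(23513, Function('F')(-96)), Function('h')(Function('V')(7))) = Add(Add(23513, -33), Mul(Rational(1, 2), Pow(Add(-18, Mul(6, 7)), -1))) = Add(23480, Mul(Rational(1, 2), Pow(Add(-18, 42), -1))) = Add(23480, Mul(Rational(1, 2), Pow(24, -1))) = Add(23480, Mul(Rational(1, 2), Rational(1, 24))) = Add(23480, Rational(1, 48)) = Rational(1127041, 48)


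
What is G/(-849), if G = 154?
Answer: -154/849 ≈ -0.18139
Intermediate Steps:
G/(-849) = 154/(-849) = 154*(-1/849) = -154/849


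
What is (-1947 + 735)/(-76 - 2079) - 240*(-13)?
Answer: 6724812/2155 ≈ 3120.6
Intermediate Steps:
(-1947 + 735)/(-76 - 2079) - 240*(-13) = -1212/(-2155) + 3120 = -1212*(-1/2155) + 3120 = 1212/2155 + 3120 = 6724812/2155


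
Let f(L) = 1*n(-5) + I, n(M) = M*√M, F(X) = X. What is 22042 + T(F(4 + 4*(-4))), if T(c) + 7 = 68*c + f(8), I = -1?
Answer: 21218 - 5*I*√5 ≈ 21218.0 - 11.18*I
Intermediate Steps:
n(M) = M^(3/2)
f(L) = -1 - 5*I*√5 (f(L) = 1*(-5)^(3/2) - 1 = 1*(-5*I*√5) - 1 = -5*I*√5 - 1 = -1 - 5*I*√5)
T(c) = -8 + 68*c - 5*I*√5 (T(c) = -7 + (68*c + (-1 - 5*I*√5)) = -7 + (-1 + 68*c - 5*I*√5) = -8 + 68*c - 5*I*√5)
22042 + T(F(4 + 4*(-4))) = 22042 + (-8 + 68*(4 + 4*(-4)) - 5*I*√5) = 22042 + (-8 + 68*(4 - 16) - 5*I*√5) = 22042 + (-8 + 68*(-12) - 5*I*√5) = 22042 + (-8 - 816 - 5*I*√5) = 22042 + (-824 - 5*I*√5) = 21218 - 5*I*√5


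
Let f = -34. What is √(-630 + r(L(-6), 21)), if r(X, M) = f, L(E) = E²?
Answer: 2*I*√166 ≈ 25.768*I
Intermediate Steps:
r(X, M) = -34
√(-630 + r(L(-6), 21)) = √(-630 - 34) = √(-664) = 2*I*√166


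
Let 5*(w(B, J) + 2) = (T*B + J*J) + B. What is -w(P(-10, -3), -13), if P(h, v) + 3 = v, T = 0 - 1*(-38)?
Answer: 15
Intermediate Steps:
T = 38 (T = 0 + 38 = 38)
P(h, v) = -3 + v
w(B, J) = -2 + J²/5 + 39*B/5 (w(B, J) = -2 + ((38*B + J*J) + B)/5 = -2 + ((38*B + J²) + B)/5 = -2 + ((J² + 38*B) + B)/5 = -2 + (J² + 39*B)/5 = -2 + (J²/5 + 39*B/5) = -2 + J²/5 + 39*B/5)
-w(P(-10, -3), -13) = -(-2 + (⅕)*(-13)² + 39*(-3 - 3)/5) = -(-2 + (⅕)*169 + (39/5)*(-6)) = -(-2 + 169/5 - 234/5) = -1*(-15) = 15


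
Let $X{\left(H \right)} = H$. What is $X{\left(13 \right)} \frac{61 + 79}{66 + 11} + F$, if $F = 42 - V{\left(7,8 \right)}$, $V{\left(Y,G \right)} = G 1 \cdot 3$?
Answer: $\frac{458}{11} \approx 41.636$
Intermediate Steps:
$V{\left(Y,G \right)} = 3 G$ ($V{\left(Y,G \right)} = G 3 = 3 G$)
$F = 18$ ($F = 42 - 3 \cdot 8 = 42 - 24 = 18$)
$X{\left(13 \right)} \frac{61 + 79}{66 + 11} + F = 13 \frac{61 + 79}{66 + 11} + 18 = 13 \cdot \frac{140}{77} + 18 = 13 \cdot 140 \cdot \frac{1}{77} + 18 = 13 \cdot \frac{20}{11} + 18 = \frac{260}{11} + 18 = \frac{458}{11}$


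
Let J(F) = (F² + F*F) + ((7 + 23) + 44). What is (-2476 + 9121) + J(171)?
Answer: 65201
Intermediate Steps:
J(F) = 74 + 2*F² (J(F) = (F² + F²) + (30 + 44) = 2*F² + 74 = 74 + 2*F²)
(-2476 + 9121) + J(171) = (-2476 + 9121) + (74 + 2*171²) = 6645 + (74 + 2*29241) = 6645 + (74 + 58482) = 6645 + 58556 = 65201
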